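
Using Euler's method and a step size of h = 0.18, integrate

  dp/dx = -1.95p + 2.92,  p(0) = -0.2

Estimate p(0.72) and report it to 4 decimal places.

1.1963

Euler: p_{n+1} = p_n + h·f(x_n, p_n).
x=0.000000, p=-0.200000: f=3.310000 → p ← -0.200000 + 0.18·3.310000 = 0.395800
x=0.180000, p=0.395800: f=2.148190 → p ← 0.395800 + 0.18·2.148190 = 0.782474
x=0.360000, p=0.782474: f=1.394175 → p ← 0.782474 + 0.18·1.394175 = 1.033426
x=0.540000, p=1.033426: f=0.904820 → p ← 1.033426 + 0.18·0.904820 = 1.196293
p(0.72) ≈ 1.1963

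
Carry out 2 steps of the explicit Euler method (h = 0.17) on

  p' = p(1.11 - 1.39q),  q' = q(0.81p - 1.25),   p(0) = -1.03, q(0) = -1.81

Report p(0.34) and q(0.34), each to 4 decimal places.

-2.4388, -0.6524

Euler on (p,q): p_{n+1} = p_n + h·p', q_{n+1} = q_n + h·q'.
0.000000: (-1.030000, -1.810000); f=(-3.734677, 3.772583) → (-1.664895, -1.168661)
0.170000: (-1.664895, -1.168661); f=(-4.552553, 3.036841) → (-2.438829, -0.652398)
(p(0.34), q(0.34)) ≈ (-2.4388, -0.6524)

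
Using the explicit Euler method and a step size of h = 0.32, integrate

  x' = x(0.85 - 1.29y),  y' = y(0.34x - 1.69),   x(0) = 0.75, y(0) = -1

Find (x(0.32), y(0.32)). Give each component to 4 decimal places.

Euler on (x,y): x_{n+1} = x_n + h·x', y_{n+1} = y_n + h·y'.
0.000000: (0.750000, -1.000000); f=(1.605000, 1.435000) → (1.263600, -0.540800)
(x(0.32), y(0.32)) ≈ (1.2636, -0.5408)

1.2636, -0.5408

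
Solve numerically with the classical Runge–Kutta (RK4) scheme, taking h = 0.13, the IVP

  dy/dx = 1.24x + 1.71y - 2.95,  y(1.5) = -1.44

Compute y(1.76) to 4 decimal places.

-2.5542

RK4: k1 = f(x_n, y_n); k2 = f(x_n + h/2, y_n + (h/2)·k1); k3 = f(x_n + h/2, y_n + (h/2)·k2); k4 = f(x_n + h, y_n + h·k3); y_{n+1} = y_n + (h/6)·(k1 + 2k2 + 2k3 + k4).
x=1.500000, y=-1.440000:
  k1 = f(1.500000, -1.440000) = -3.552400
  k2 = f(1.565000, -1.670906) = -3.866649
  k3 = f(1.565000, -1.691332) = -3.901578
  k4 = f(1.630000, -1.947205) = -4.258521
  y ← -1.440000 + (0.13/6)·(k1 + 2k2 + 2k3 + k4) = -1.945860
x=1.630000, y=-1.945860:
  k1 = f(1.630000, -1.945860) = -4.256220
  k2 = f(1.695000, -2.222514) = -4.648699
  k3 = f(1.695000, -2.248025) = -4.692323
  k4 = f(1.760000, -2.555862) = -5.138124
  y ← -1.945860 + (0.13/6)·(k1 + 2k2 + 2k3 + k4) = -2.554182
y(1.76) ≈ -2.5542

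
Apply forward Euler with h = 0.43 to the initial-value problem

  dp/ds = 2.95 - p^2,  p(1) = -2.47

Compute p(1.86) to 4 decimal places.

-8.8472

Euler: p_{n+1} = p_n + h·f(s_n, p_n).
s=1.000000, p=-2.470000: f=-3.150900 → p ← -2.470000 + 0.43·(-3.150900) = -3.824887
s=1.430000, p=-3.824887: f=-11.679761 → p ← -3.824887 + 0.43·(-11.679761) = -8.847184
p(1.86) ≈ -8.8472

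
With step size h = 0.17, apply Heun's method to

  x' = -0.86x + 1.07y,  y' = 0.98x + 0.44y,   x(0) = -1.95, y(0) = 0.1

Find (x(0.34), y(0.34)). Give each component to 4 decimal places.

-1.5292, -0.4957

Heun on (x,y): k1 = f(s_n, state_n); k2 = f(s_n + h, state_n + h·k1); state_{n+1} = state_n + (h/2)·(k1 + k2).
0.000000: (-1.950000, 0.100000)
  k1 = (1.784000, -1.867000)
  predictor → (-1.646720, -0.217390)
  k2 = (1.183572, -1.709437)
  → (-1.697756, -0.203997)
0.170000: (-1.697756, -0.203997)
  k1 = (1.241794, -1.753560)
  predictor → (-1.486651, -0.502102)
  k2 = (0.741271, -1.677843)
  → (-1.529196, -0.495666)
(x(0.34), y(0.34)) ≈ (-1.5292, -0.4957)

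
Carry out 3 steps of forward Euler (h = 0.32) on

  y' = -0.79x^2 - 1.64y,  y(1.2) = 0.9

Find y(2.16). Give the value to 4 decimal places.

Euler: y_{n+1} = y_n + h·f(x_n, y_n).
x=1.200000, y=0.900000: f=-2.613600 → y ← 0.900000 + 0.32·(-2.613600) = 0.063648
x=1.520000, y=0.063648: f=-1.929599 → y ← 0.063648 + 0.32·(-1.929599) = -0.553824
x=1.840000, y=-0.553824: f=-1.766353 → y ← -0.553824 + 0.32·(-1.766353) = -1.119057
y(2.16) ≈ -1.1191

-1.1191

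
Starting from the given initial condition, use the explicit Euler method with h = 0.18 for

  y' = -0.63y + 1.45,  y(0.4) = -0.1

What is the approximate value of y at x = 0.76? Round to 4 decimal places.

0.4138

Euler: y_{n+1} = y_n + h·f(x_n, y_n).
x=0.400000, y=-0.100000: f=1.513000 → y ← -0.100000 + 0.18·1.513000 = 0.172340
x=0.580000, y=0.172340: f=1.341426 → y ← 0.172340 + 0.18·1.341426 = 0.413797
y(0.76) ≈ 0.4138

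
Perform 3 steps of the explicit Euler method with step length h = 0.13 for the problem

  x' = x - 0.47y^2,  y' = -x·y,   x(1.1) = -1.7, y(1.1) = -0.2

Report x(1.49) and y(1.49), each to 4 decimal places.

Euler on (x,y): x_{n+1} = x_n + h·x', y_{n+1} = y_n + h·y'.
1.100000: (-1.700000, -0.200000); f=(-1.718800, -0.340000) → (-1.923444, -0.244200)
1.230000: (-1.923444, -0.244200); f=(-1.951472, -0.469705) → (-2.177135, -0.305262)
1.360000: (-2.177135, -0.305262); f=(-2.220932, -0.664596) → (-2.465857, -0.391659)
(x(1.49), y(1.49)) ≈ (-2.4659, -0.3917)

-2.4659, -0.3917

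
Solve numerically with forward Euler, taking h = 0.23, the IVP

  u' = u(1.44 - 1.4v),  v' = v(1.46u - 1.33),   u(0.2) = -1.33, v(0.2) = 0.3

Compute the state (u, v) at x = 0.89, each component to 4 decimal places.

Euler on (u,v): u_{n+1} = u_n + h·u', v_{n+1} = v_n + h·v'.
0.200000: (-1.330000, 0.300000); f=(-1.356600, -0.981540) → (-1.642018, 0.074246)
0.430000: (-1.642018, 0.074246); f=(-2.193828, -0.276740) → (-2.146598, 0.010596)
0.660000: (-2.146598, 0.010596); f=(-3.059259, -0.047299) → (-2.850228, -0.000283)
(u(0.89), v(0.89)) ≈ (-2.8502, -0.0003)

-2.8502, -0.0003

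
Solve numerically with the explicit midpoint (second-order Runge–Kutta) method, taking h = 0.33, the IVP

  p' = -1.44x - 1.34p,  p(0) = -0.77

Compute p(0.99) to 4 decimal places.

-0.7048

Midpoint: k1 = f(x_n, p_n); k2 = f(x_n + h/2, p_n + (h/2)·k1); p_{n+1} = p_n + h·k2.
x=0.000000, p=-0.770000:
  k1 = f(0.000000, -0.770000) = 1.031800
  k2 = f(0.165000, -0.599753) = 0.566069
  p ← -0.770000 + 0.33·0.566069 = -0.583197
x=0.330000, p=-0.583197:
  k1 = f(0.330000, -0.583197) = 0.306284
  k2 = f(0.495000, -0.532660) = 0.000965
  p ← -0.583197 + 0.33·0.000965 = -0.582879
x=0.660000, p=-0.582879:
  k1 = f(0.660000, -0.582879) = -0.169342
  k2 = f(0.825000, -0.610820) = -0.369501
  p ← -0.582879 + 0.33·(-0.369501) = -0.704814
p(0.99) ≈ -0.7048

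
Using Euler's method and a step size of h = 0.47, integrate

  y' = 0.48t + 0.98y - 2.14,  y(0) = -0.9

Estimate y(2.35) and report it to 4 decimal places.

Euler: y_{n+1} = y_n + h·f(t_n, y_n).
t=0.000000, y=-0.900000: f=-3.022000 → y ← -0.900000 + 0.47·(-3.022000) = -2.320340
t=0.470000, y=-2.320340: f=-4.188333 → y ← -2.320340 + 0.47·(-4.188333) = -4.288857
t=0.940000, y=-4.288857: f=-5.891879 → y ← -4.288857 + 0.47·(-5.891879) = -7.058040
t=1.410000, y=-7.058040: f=-8.380079 → y ← -7.058040 + 0.47·(-8.380079) = -10.996677
t=1.880000, y=-10.996677: f=-12.014344 → y ← -10.996677 + 0.47·(-12.014344) = -16.643419
y(2.35) ≈ -16.6434

-16.6434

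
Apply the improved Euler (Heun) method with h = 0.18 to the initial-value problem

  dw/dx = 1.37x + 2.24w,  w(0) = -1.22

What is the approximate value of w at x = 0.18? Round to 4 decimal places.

-1.7889

Heun: k1 = f(x_n, w_n); k2 = f(x_n + h, w_n + h·k1); w_{n+1} = w_n + (h/2)·(k1 + k2).
x=0.000000, w=-1.220000:
  k1 = f(0.000000, -1.220000) = -2.732800
  k2 = f(0.180000, -1.711904) = -3.588065
  w ← -1.220000 + (0.18/2)·(-2.732800 + (-3.588065)) = -1.788878
w(0.18) ≈ -1.7889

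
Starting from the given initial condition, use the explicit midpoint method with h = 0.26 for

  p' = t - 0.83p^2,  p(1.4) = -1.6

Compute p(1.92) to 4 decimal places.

Midpoint: k1 = f(t_n, p_n); k2 = f(t_n + h/2, p_n + (h/2)·k1); p_{n+1} = p_n + h·k2.
t=1.400000, p=-1.600000:
  k1 = f(1.400000, -1.600000) = -0.724800
  k2 = f(1.530000, -1.694224) = -0.852428
  p ← -1.600000 + 0.26·(-0.852428) = -1.821631
t=1.660000, p=-1.821631:
  k1 = f(1.660000, -1.821631) = -1.094222
  k2 = f(1.790000, -1.963880) = -1.411165
  p ← -1.821631 + 0.26·(-1.411165) = -2.188534
p(1.92) ≈ -2.1885

-2.1885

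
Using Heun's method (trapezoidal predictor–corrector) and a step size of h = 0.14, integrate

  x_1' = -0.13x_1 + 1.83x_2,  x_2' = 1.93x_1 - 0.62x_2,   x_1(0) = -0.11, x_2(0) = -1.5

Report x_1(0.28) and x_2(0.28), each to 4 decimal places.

Heun on (x_1,x_2): k1 = f(x_n, state_n); k2 = f(x_n + h, state_n + h·k1); state_{n+1} = state_n + (h/2)·(k1 + k2).
0.000000: (-0.110000, -1.500000)
  k1 = (-2.730700, 0.717700)
  predictor → (-0.492298, -1.399522)
  k2 = (-2.497127, -0.082431)
  → (-0.475948, -1.455531)
0.140000: (-0.475948, -1.455531)
  k1 = (-2.601749, -0.016150)
  predictor → (-0.840193, -1.457792)
  k2 = (-2.558535, -0.717741)
  → (-0.837168, -1.506904)
(x_1(0.28), x_2(0.28)) ≈ (-0.8372, -1.5069)

-0.8372, -1.5069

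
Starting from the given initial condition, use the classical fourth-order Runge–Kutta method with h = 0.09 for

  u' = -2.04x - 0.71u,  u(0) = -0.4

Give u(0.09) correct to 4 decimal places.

RK4: k1 = f(x_n, u_n); k2 = f(x_n + h/2, u_n + (h/2)·k1); k3 = f(x_n + h/2, u_n + (h/2)·k2); k4 = f(x_n + h, u_n + h·k3); u_{n+1} = u_n + (h/6)·(k1 + 2k2 + 2k3 + k4).
x=0.000000, u=-0.400000:
  k1 = f(0.000000, -0.400000) = 0.284000
  k2 = f(0.045000, -0.387220) = 0.183126
  k3 = f(0.045000, -0.391759) = 0.186349
  k4 = f(0.090000, -0.383229) = 0.088492
  u ← -0.400000 + (0.09/6)·(k1 + 2k2 + 2k3 + k4) = -0.383328
u(0.09) ≈ -0.3833

-0.3833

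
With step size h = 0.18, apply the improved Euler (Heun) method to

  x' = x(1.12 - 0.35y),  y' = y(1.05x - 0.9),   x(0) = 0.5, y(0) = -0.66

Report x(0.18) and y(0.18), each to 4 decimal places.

Heun on (x,y): k1 = f(s_n, state_n); k2 = f(s_n + h, state_n + h·k1); state_{n+1} = state_n + (h/2)·(k1 + k2).
0.000000: (0.500000, -0.660000)
  k1 = (0.675500, 0.247500)
  predictor → (0.621590, -0.615450)
  k2 = (0.830076, 0.152220)
  → (0.635502, -0.624025)
(x(0.18), y(0.18)) ≈ (0.6355, -0.6240)

0.6355, -0.6240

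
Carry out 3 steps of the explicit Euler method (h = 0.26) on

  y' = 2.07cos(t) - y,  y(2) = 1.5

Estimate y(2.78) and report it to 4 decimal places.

Euler: y_{n+1} = y_n + h·f(t_n, y_n).
t=2.000000, y=1.500000: f=-2.361424 → y ← 1.500000 + 0.26·(-2.361424) = 0.886030
t=2.260000, y=0.886030: f=-2.202390 → y ← 0.886030 + 0.26·(-2.202390) = 0.313408
t=2.520000, y=0.313408: f=-1.996219 → y ← 0.313408 + 0.26·(-1.996219) = -0.205609
y(2.78) ≈ -0.2056

-0.2056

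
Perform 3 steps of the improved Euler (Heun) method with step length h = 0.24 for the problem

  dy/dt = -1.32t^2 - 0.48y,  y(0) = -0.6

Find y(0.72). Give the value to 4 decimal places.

Heun: k1 = f(t_n, y_n); k2 = f(t_n + h, y_n + h·k1); y_{n+1} = y_n + (h/2)·(k1 + k2).
t=0.000000, y=-0.600000:
  k1 = f(0.000000, -0.600000) = 0.288000
  k2 = f(0.240000, -0.530880) = 0.178790
  y ← -0.600000 + (0.24/2)·(0.288000 + 0.178790) = -0.543985
t=0.240000, y=-0.543985:
  k1 = f(0.240000, -0.543985) = 0.185081
  k2 = f(0.480000, -0.499566) = -0.064336
  y ← -0.543985 + (0.24/2)·(0.185081 + (-0.064336)) = -0.529496
t=0.480000, y=-0.529496:
  k1 = f(0.480000, -0.529496) = -0.049970
  k2 = f(0.720000, -0.541489) = -0.424373
  y ← -0.529496 + (0.24/2)·(-0.049970 + (-0.424373)) = -0.586417
y(0.72) ≈ -0.5864

-0.5864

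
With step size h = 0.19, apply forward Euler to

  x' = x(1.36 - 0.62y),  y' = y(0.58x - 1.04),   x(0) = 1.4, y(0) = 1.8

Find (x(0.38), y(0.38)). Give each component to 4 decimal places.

1.5463, 1.6597

Euler on (x,y): x_{n+1} = x_n + h·x', y_{n+1} = y_n + h·y'.
0.000000: (1.400000, 1.800000); f=(0.341600, -0.410400) → (1.464904, 1.722024)
0.190000: (1.464904, 1.722024); f=(0.428258, -0.327797) → (1.546273, 1.659743)
(x(0.38), y(0.38)) ≈ (1.5463, 1.6597)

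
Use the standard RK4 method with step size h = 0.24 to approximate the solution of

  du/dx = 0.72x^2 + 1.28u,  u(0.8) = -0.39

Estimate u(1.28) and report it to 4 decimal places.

-0.2197

RK4: k1 = f(x_n, u_n); k2 = f(x_n + h/2, u_n + (h/2)·k1); k3 = f(x_n + h/2, u_n + (h/2)·k2); k4 = f(x_n + h, u_n + h·k3); u_{n+1} = u_n + (h/6)·(k1 + 2k2 + 2k3 + k4).
x=0.800000, u=-0.390000:
  k1 = f(0.800000, -0.390000) = -0.038400
  k2 = f(0.920000, -0.394608) = 0.104310
  k3 = f(0.920000, -0.377483) = 0.126230
  k4 = f(1.040000, -0.359705) = 0.318330
  u ← -0.390000 + (0.24/6)·(k1 + 2k2 + 2k3 + k4) = -0.360360
x=1.040000, u=-0.360360:
  k1 = f(1.040000, -0.360360) = 0.317492
  k2 = f(1.160000, -0.322261) = 0.556338
  k3 = f(1.160000, -0.293599) = 0.593025
  k4 = f(1.280000, -0.218034) = 0.900565
  u ← -0.360360 + (0.24/6)·(k1 + 2k2 + 2k3 + k4) = -0.219688
u(1.28) ≈ -0.2197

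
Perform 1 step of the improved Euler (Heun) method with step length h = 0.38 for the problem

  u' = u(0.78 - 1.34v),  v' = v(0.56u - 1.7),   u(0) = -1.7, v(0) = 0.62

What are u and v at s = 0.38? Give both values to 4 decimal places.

Heun on (u,v): k1 = f(s_n, state_n); k2 = f(s_n + h, state_n + h·k1); state_{n+1} = state_n + (h/2)·(k1 + k2).
0.000000: (-1.700000, 0.620000)
  k1 = (0.086360, -1.644240)
  predictor → (-1.667183, -0.004811)
  k2 = (-1.311151, 0.012671)
  → (-1.932710, 0.310002)
(u(0.38), v(0.38)) ≈ (-1.9327, 0.3100)

-1.9327, 0.3100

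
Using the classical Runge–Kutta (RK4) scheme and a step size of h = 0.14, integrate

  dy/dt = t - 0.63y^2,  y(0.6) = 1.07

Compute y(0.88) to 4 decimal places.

1.0764

RK4: k1 = f(t_n, y_n); k2 = f(t_n + h/2, y_n + (h/2)·k1); k3 = f(t_n + h/2, y_n + (h/2)·k2); k4 = f(t_n + h, y_n + h·k3); y_{n+1} = y_n + (h/6)·(k1 + 2k2 + 2k3 + k4).
t=0.600000, y=1.070000:
  k1 = f(0.600000, 1.070000) = -0.121287
  k2 = f(0.670000, 1.061510) = -0.039886
  k3 = f(0.670000, 1.067208) = -0.047528
  k4 = f(0.740000, 1.063346) = 0.027656
  y ← 1.070000 + (0.14/6)·(k1 + 2k2 + 2k3 + k4) = 1.063736
t=0.740000, y=1.063736:
  k1 = f(0.740000, 1.063736) = 0.027133
  k2 = f(0.810000, 1.065635) = 0.094585
  k3 = f(0.810000, 1.070357) = 0.088232
  k4 = f(0.880000, 1.076088) = 0.150481
  y ← 1.063736 + (0.14/6)·(k1 + 2k2 + 2k3 + k4) = 1.076412
y(0.88) ≈ 1.0764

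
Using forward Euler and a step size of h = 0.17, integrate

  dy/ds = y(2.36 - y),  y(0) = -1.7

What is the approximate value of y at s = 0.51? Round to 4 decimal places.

Euler: y_{n+1} = y_n + h·f(s_n, y_n).
s=0.000000, y=-1.700000: f=-6.902000 → y ← -1.700000 + 0.17·(-6.902000) = -2.873340
s=0.170000, y=-2.873340: f=-15.037165 → y ← -2.873340 + 0.17·(-15.037165) = -5.429658
s=0.340000, y=-5.429658: f=-42.295180 → y ← -5.429658 + 0.17·(-42.295180) = -12.619839
y(0.51) ≈ -12.6198

-12.6198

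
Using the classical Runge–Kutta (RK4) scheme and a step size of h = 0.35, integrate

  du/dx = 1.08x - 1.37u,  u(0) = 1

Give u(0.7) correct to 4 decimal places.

RK4: k1 = f(x_n, u_n); k2 = f(x_n + h/2, u_n + (h/2)·k1); k3 = f(x_n + h/2, u_n + (h/2)·k2); k4 = f(x_n + h, u_n + h·k3); u_{n+1} = u_n + (h/6)·(k1 + 2k2 + 2k3 + k4).
x=0.000000, u=1.000000:
  k1 = f(0.000000, 1.000000) = -1.370000
  k2 = f(0.175000, 0.760250) = -0.852542
  k3 = f(0.175000, 0.850805) = -0.976603
  k4 = f(0.350000, 0.658189) = -0.523719
  u ← 1.000000 + (0.35/6)·(k1 + 2k2 + 2k3 + k4) = 0.676133
x=0.350000, u=0.676133:
  k1 = f(0.350000, 0.676133) = -0.548302
  k2 = f(0.525000, 0.580180) = -0.227847
  k3 = f(0.525000, 0.636260) = -0.304676
  k4 = f(0.700000, 0.569496) = -0.024210
  u ← 0.676133 + (0.35/6)·(k1 + 2k2 + 2k3 + k4) = 0.580609
u(0.7) ≈ 0.5806

0.5806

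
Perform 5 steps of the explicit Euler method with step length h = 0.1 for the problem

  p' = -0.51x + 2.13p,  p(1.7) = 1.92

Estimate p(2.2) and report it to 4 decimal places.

Euler: p_{n+1} = p_n + h·f(x_n, p_n).
x=1.700000, p=1.920000: f=3.222600 → p ← 1.920000 + 0.1·3.222600 = 2.242260
x=1.800000, p=2.242260: f=3.858014 → p ← 2.242260 + 0.1·3.858014 = 2.628061
x=1.900000, p=2.628061: f=4.628771 → p ← 2.628061 + 0.1·4.628771 = 3.090938
x=2.000000, p=3.090938: f=5.563699 → p ← 3.090938 + 0.1·5.563699 = 3.647308
x=2.100000, p=3.647308: f=6.697767 → p ← 3.647308 + 0.1·6.697767 = 4.317085
p(2.2) ≈ 4.3171

4.3171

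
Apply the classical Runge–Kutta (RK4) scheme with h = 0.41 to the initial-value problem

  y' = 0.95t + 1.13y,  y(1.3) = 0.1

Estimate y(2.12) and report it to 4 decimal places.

2.3650

RK4: k1 = f(t_n, y_n); k2 = f(t_n + h/2, y_n + (h/2)·k1); k3 = f(t_n + h/2, y_n + (h/2)·k2); k4 = f(t_n + h, y_n + h·k3); y_{n+1} = y_n + (h/6)·(k1 + 2k2 + 2k3 + k4).
t=1.300000, y=0.100000:
  k1 = f(1.300000, 0.100000) = 1.348000
  k2 = f(1.505000, 0.376340) = 1.855014
  k3 = f(1.505000, 0.480278) = 1.972464
  k4 = f(1.710000, 0.908710) = 2.651343
  y ← 0.100000 + (0.41/6)·(k1 + 2k2 + 2k3 + k4) = 0.896377
t=1.710000, y=0.896377:
  k1 = f(1.710000, 0.896377) = 2.637406
  k2 = f(1.915000, 1.437045) = 3.443111
  k3 = f(1.915000, 1.602215) = 3.629753
  k4 = f(2.120000, 2.384576) = 4.708571
  y ← 0.896377 + (0.41/6)·(k1 + 2k2 + 2k3 + k4) = 2.364977
y(2.12) ≈ 2.3650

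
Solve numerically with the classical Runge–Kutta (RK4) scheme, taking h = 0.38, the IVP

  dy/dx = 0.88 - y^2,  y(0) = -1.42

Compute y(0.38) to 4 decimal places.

RK4: k1 = f(x_n, y_n); k2 = f(x_n + h/2, y_n + (h/2)·k1); k3 = f(x_n + h/2, y_n + (h/2)·k2); k4 = f(x_n + h, y_n + h·k3); y_{n+1} = y_n + (h/6)·(k1 + 2k2 + 2k3 + k4).
x=0.000000, y=-1.420000:
  k1 = f(0.000000, -1.420000) = -1.136400
  k2 = f(0.190000, -1.635916) = -1.796221
  k3 = f(0.190000, -1.761282) = -2.222114
  k4 = f(0.380000, -2.264403) = -4.247523
  y ← -1.420000 + (0.38/6)·(k1 + 2k2 + 2k3 + k4) = -2.269971
y(0.38) ≈ -2.2700

-2.2700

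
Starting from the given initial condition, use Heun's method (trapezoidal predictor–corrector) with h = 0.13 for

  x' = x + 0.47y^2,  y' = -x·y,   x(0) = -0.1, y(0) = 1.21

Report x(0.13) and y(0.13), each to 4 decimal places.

-0.0174, 1.2197

Heun on (x,y): k1 = f(t_n, state_n); k2 = f(t_n + h, state_n + h·k1); state_{n+1} = state_n + (h/2)·(k1 + k2).
0.000000: (-0.100000, 1.210000)
  k1 = (0.588127, 0.121000)
  predictor → (-0.023543, 1.225730)
  k2 = (0.682591, 0.028858)
  → (-0.017403, 1.219741)
(x(0.13), y(0.13)) ≈ (-0.0174, 1.2197)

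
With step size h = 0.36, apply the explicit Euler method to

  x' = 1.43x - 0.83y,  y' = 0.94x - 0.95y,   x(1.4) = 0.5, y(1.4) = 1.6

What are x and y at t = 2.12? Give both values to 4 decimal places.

Euler on (x,y): x_{n+1} = x_n + h·x', y_{n+1} = y_n + h·y'.
1.400000: (0.500000, 1.600000); f=(-0.613000, -1.050000) → (0.279320, 1.222000)
1.760000: (0.279320, 1.222000); f=(-0.614832, -0.898339) → (0.057980, 0.898598)
(x(2.12), y(2.12)) ≈ (0.0580, 0.8986)

0.0580, 0.8986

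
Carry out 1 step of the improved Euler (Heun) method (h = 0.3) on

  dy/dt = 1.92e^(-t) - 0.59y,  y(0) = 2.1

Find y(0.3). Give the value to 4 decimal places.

2.2116

Heun: k1 = f(t_n, y_n); k2 = f(t_n + h, y_n + h·k1); y_{n+1} = y_n + (h/2)·(k1 + k2).
t=0.000000, y=2.100000:
  k1 = f(0.000000, 2.100000) = 0.681000
  k2 = f(0.300000, 2.304300) = 0.062834
  y ← 2.100000 + (0.3/2)·(0.681000 + 0.062834) = 2.211575
y(0.3) ≈ 2.2116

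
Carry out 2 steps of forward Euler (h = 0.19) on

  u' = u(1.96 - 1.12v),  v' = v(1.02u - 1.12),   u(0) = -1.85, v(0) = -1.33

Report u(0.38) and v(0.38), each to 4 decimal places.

Euler on (u,v): u_{n+1} = u_n + h·u', v_{n+1} = v_n + h·v'.
0.000000: (-1.850000, -1.330000); f=(-6.381760, 3.999310) → (-3.062534, -0.570131)
0.190000: (-3.062534, -0.570131); f=(-7.958139, 2.419514) → (-4.574581, -0.110423)
(u(0.38), v(0.38)) ≈ (-4.5746, -0.1104)

-4.5746, -0.1104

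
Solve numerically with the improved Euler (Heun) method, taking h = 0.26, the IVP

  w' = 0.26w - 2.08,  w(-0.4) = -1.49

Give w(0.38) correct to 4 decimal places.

Heun: k1 = f(t_n, w_n); k2 = f(t_n + h, w_n + h·k1); w_{n+1} = w_n + (h/2)·(k1 + k2).
t=-0.400000, w=-1.490000:
  k1 = f(-0.400000, -1.490000) = -2.467400
  k2 = f(-0.140000, -2.131524) = -2.634196
  w ← -1.490000 + (0.26/2)·(-2.467400 + (-2.634196)) = -2.153208
t=-0.140000, w=-2.153208:
  k1 = f(-0.140000, -2.153208) = -2.639834
  k2 = f(0.120000, -2.839564) = -2.818287
  w ← -2.153208 + (0.26/2)·(-2.639834 + (-2.818287)) = -2.862763
t=0.120000, w=-2.862763:
  k1 = f(0.120000, -2.862763) = -2.824318
  k2 = f(0.380000, -3.597086) = -3.015242
  w ← -2.862763 + (0.26/2)·(-2.824318 + (-3.015242)) = -3.621906
w(0.38) ≈ -3.6219

-3.6219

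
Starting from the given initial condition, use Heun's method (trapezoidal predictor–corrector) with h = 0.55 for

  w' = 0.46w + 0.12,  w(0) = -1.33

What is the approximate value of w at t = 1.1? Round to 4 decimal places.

-2.0263

Heun: k1 = f(t_n, w_n); k2 = f(t_n + h, w_n + h·k1); w_{n+1} = w_n + (h/2)·(k1 + k2).
t=0.000000, w=-1.330000:
  k1 = f(0.000000, -1.330000) = -0.491800
  k2 = f(0.550000, -1.600490) = -0.616225
  w ← -1.330000 + (0.55/2)·(-0.491800 + (-0.616225)) = -1.634707
t=0.550000, w=-1.634707:
  k1 = f(0.550000, -1.634707) = -0.631965
  k2 = f(1.100000, -1.982288) = -0.791852
  w ← -1.634707 + (0.55/2)·(-0.631965 + (-0.791852)) = -2.026257
w(1.1) ≈ -2.0263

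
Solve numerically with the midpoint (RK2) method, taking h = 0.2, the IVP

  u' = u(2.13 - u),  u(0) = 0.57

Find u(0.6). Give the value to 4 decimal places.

Midpoint: k1 = f(t_n, u_n); k2 = f(t_n + h/2, u_n + (h/2)·k1); u_{n+1} = u_n + h·k2.
t=0.000000, u=0.570000:
  k1 = f(0.000000, 0.570000) = 0.889200
  k2 = f(0.100000, 0.658920) = 0.969324
  u ← 0.570000 + 0.2·0.969324 = 0.763865
t=0.200000, u=0.763865:
  k1 = f(0.200000, 0.763865) = 1.043543
  k2 = f(0.300000, 0.868219) = 1.095502
  u ← 0.763865 + 0.2·1.095502 = 0.982965
t=0.400000, u=0.982965:
  k1 = f(0.400000, 0.982965) = 1.127495
  k2 = f(0.500000, 1.095715) = 1.133282
  u ← 0.982965 + 0.2·1.133282 = 1.209622
u(0.6) ≈ 1.2096

1.2096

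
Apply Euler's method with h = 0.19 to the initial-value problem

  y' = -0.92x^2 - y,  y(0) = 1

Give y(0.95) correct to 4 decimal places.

Euler: y_{n+1} = y_n + h·f(x_n, y_n).
x=0.000000, y=1.000000: f=-1.000000 → y ← 1.000000 + 0.19·(-1.000000) = 0.810000
x=0.190000, y=0.810000: f=-0.843212 → y ← 0.810000 + 0.19·(-0.843212) = 0.649790
x=0.380000, y=0.649790: f=-0.782638 → y ← 0.649790 + 0.19·(-0.782638) = 0.501089
x=0.570000, y=0.501089: f=-0.799997 → y ← 0.501089 + 0.19·(-0.799997) = 0.349089
x=0.760000, y=0.349089: f=-0.880481 → y ← 0.349089 + 0.19·(-0.880481) = 0.181798
y(0.95) ≈ 0.1818

0.1818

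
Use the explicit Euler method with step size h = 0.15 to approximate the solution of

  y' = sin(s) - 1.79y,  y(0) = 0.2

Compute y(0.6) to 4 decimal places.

Euler: y_{n+1} = y_n + h·f(s_n, y_n).
s=0.000000, y=0.200000: f=-0.358000 → y ← 0.200000 + 0.15·(-0.358000) = 0.146300
s=0.150000, y=0.146300: f=-0.112439 → y ← 0.146300 + 0.15·(-0.112439) = 0.129434
s=0.300000, y=0.129434: f=0.063833 → y ← 0.129434 + 0.15·0.063833 = 0.139009
s=0.450000, y=0.139009: f=0.186139 → y ← 0.139009 + 0.15·0.186139 = 0.166930
y(0.6) ≈ 0.1669

0.1669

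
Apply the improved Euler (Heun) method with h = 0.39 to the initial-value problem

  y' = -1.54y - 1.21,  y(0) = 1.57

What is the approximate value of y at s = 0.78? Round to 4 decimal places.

Heun: k1 = f(s_n, y_n); k2 = f(s_n + h, y_n + h·k1); y_{n+1} = y_n + (h/2)·(k1 + k2).
s=0.000000, y=1.570000:
  k1 = f(0.000000, 1.570000) = -3.627800
  k2 = f(0.390000, 0.155158) = -1.448943
  y ← 1.570000 + (0.39/2)·(-3.627800 + (-1.448943)) = 0.580035
s=0.390000, y=0.580035:
  k1 = f(0.390000, 0.580035) = -2.103254
  k2 = f(0.780000, -0.240234) = -0.840040
  y ← 0.580035 + (0.39/2)·(-2.103254 + (-0.840040)) = 0.006093
y(0.78) ≈ 0.0061

0.0061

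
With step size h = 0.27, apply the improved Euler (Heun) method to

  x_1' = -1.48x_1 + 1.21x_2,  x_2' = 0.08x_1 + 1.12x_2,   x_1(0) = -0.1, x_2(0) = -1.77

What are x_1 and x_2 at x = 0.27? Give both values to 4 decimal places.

-0.6185, -2.3945

Heun on (x_1,x_2): k1 = f(x_n, state_n); k2 = f(x_n + h, state_n + h·k1); state_{n+1} = state_n + (h/2)·(k1 + k2).
0.000000: (-0.100000, -1.770000)
  k1 = (-1.993700, -1.990400)
  predictor → (-0.638299, -2.307408)
  k2 = (-1.847281, -2.635361)
  → (-0.618532, -2.394478)
(x_1(0.27), x_2(0.27)) ≈ (-0.6185, -2.3945)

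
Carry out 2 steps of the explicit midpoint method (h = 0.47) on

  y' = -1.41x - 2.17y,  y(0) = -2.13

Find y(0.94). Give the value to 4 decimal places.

Midpoint: k1 = f(x_n, y_n); k2 = f(x_n + h/2, y_n + (h/2)·k1); y_{n+1} = y_n + h·k2.
x=0.000000, y=-2.130000:
  k1 = f(0.000000, -2.130000) = 4.622100
  k2 = f(0.235000, -1.043807) = 1.933710
  y ← -2.130000 + 0.47·1.933710 = -1.221156
x=0.470000, y=-1.221156:
  k1 = f(0.470000, -1.221156) = 1.987209
  k2 = f(0.705000, -0.754162) = 0.642482
  y ← -1.221156 + 0.47·0.642482 = -0.919190
y(0.94) ≈ -0.9192

-0.9192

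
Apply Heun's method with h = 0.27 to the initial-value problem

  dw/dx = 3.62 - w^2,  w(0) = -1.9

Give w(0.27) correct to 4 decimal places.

Heun: k1 = f(x_n, w_n); k2 = f(x_n + h, w_n + h·k1); w_{n+1} = w_n + (h/2)·(k1 + k2).
x=0.000000, w=-1.900000:
  k1 = f(0.000000, -1.900000) = 0.010000
  k2 = f(0.270000, -1.897300) = 0.020253
  w ← -1.900000 + (0.27/2)·(0.010000 + 0.020253) = -1.895916
w(0.27) ≈ -1.8959

-1.8959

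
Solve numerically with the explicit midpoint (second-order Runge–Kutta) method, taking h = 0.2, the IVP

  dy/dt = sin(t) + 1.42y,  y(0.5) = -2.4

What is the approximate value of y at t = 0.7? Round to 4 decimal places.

-3.0518

Midpoint: k1 = f(t_n, y_n); k2 = f(t_n + h/2, y_n + (h/2)·k1); y_{n+1} = y_n + h·k2.
t=0.500000, y=-2.400000:
  k1 = f(0.500000, -2.400000) = -2.928574
  k2 = f(0.600000, -2.692857) = -3.259215
  y ← -2.400000 + 0.2·(-3.259215) = -3.051843
y(0.7) ≈ -3.0518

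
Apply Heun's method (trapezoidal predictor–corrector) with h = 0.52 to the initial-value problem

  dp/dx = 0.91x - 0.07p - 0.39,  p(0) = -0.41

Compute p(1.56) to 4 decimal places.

Heun: k1 = f(x_n, p_n); k2 = f(x_n + h, p_n + h·k1); p_{n+1} = p_n + (h/2)·(k1 + k2).
x=0.000000, p=-0.410000:
  k1 = f(0.000000, -0.410000) = -0.361300
  k2 = f(0.520000, -0.597876) = 0.125051
  p ← -0.410000 + (0.52/2)·(-0.361300 + 0.125051) = -0.471425
x=0.520000, p=-0.471425:
  k1 = f(0.520000, -0.471425) = 0.116200
  k2 = f(1.040000, -0.411001) = 0.585170
  p ← -0.471425 + (0.52/2)·(0.116200 + 0.585170) = -0.289069
x=1.040000, p=-0.289069:
  k1 = f(1.040000, -0.289069) = 0.576635
  k2 = f(1.560000, 0.010782) = 1.028845
  p ← -0.289069 + (0.52/2)·(0.576635 + 1.028845) = 0.128356
p(1.56) ≈ 0.1284

0.1284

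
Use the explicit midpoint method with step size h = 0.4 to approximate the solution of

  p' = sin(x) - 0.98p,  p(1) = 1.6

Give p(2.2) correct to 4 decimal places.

1.1661

Midpoint: k1 = f(x_n, p_n); k2 = f(x_n + h/2, p_n + (h/2)·k1); p_{n+1} = p_n + h·k2.
x=1.000000, p=1.600000:
  k1 = f(1.000000, 1.600000) = -0.726529
  k2 = f(1.200000, 1.454694) = -0.493561
  p ← 1.600000 + 0.4·(-0.493561) = 1.402576
x=1.400000, p=1.402576:
  k1 = f(1.400000, 1.402576) = -0.389074
  k2 = f(1.600000, 1.324761) = -0.298692
  p ← 1.402576 + 0.4·(-0.298692) = 1.283099
x=1.800000, p=1.283099:
  k1 = f(1.800000, 1.283099) = -0.283589
  k2 = f(2.000000, 1.226381) = -0.292556
  p ← 1.283099 + 0.4·(-0.292556) = 1.166076
p(2.2) ≈ 1.1661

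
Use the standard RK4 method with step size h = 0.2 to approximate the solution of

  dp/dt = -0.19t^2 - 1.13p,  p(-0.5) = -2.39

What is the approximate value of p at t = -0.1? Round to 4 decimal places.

-1.5267

RK4: k1 = f(t_n, p_n); k2 = f(t_n + h/2, p_n + (h/2)·k1); k3 = f(t_n + h/2, p_n + (h/2)·k2); k4 = f(t_n + h, p_n + h·k3); p_{n+1} = p_n + (h/6)·(k1 + 2k2 + 2k3 + k4).
t=-0.500000, p=-2.390000:
  k1 = f(-0.500000, -2.390000) = 2.653200
  k2 = f(-0.400000, -2.124680) = 2.370488
  k3 = f(-0.400000, -2.152951) = 2.402435
  k4 = f(-0.300000, -1.909513) = 2.140650
  p ← -2.390000 + (0.2/6)·(k1 + 2k2 + 2k3 + k4) = -1.912010
t=-0.300000, p=-1.912010:
  k1 = f(-0.300000, -1.912010) = 2.143471
  k2 = f(-0.200000, -1.697663) = 1.910759
  k3 = f(-0.200000, -1.720934) = 1.937056
  k4 = f(-0.100000, -1.524599) = 1.720897
  p ← -1.912010 + (0.2/6)·(k1 + 2k2 + 2k3 + k4) = -1.526677
p(-0.1) ≈ -1.5267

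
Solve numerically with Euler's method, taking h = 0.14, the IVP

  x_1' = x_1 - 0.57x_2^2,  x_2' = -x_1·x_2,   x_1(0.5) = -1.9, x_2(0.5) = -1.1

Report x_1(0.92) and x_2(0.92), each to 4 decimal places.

Euler on (x_1,x_2): x_1_{n+1} = x_1_n + h·x_1', x_2_{n+1} = x_2_n + h·x_2'.
0.500000: (-1.900000, -1.100000); f=(-2.589700, -2.090000) → (-2.262558, -1.392600)
0.640000: (-2.262558, -1.392600); f=(-3.367979, -3.150838) → (-2.734075, -1.833717)
0.780000: (-2.734075, -1.833717); f=(-4.650711, -5.013521) → (-3.385175, -2.535610)
(x_1(0.92), x_2(0.92)) ≈ (-3.3852, -2.5356)

-3.3852, -2.5356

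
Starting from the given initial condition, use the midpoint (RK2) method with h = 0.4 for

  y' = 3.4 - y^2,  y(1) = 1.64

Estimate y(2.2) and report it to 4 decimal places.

Midpoint: k1 = f(t_n, y_n); k2 = f(t_n + h/2, y_n + (h/2)·k1); y_{n+1} = y_n + h·k2.
t=1.000000, y=1.640000:
  k1 = f(1.000000, 1.640000) = 0.710400
  k2 = f(1.200000, 1.782080) = 0.224191
  y ← 1.640000 + 0.4·0.224191 = 1.729676
t=1.400000, y=1.729676:
  k1 = f(1.400000, 1.729676) = 0.408220
  k2 = f(1.600000, 1.811320) = 0.119119
  y ← 1.729676 + 0.4·0.119119 = 1.777324
t=1.800000, y=1.777324:
  k1 = f(1.800000, 1.777324) = 0.241120
  k2 = f(2.000000, 1.825548) = 0.067375
  y ← 1.777324 + 0.4·0.067375 = 1.804274
y(2.2) ≈ 1.8043

1.8043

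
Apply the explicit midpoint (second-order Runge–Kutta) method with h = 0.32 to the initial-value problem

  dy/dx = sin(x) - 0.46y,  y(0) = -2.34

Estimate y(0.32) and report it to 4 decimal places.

Midpoint: k1 = f(x_n, y_n); k2 = f(x_n + h/2, y_n + (h/2)·k1); y_{n+1} = y_n + h·k2.
x=0.000000, y=-2.340000:
  k1 = f(0.000000, -2.340000) = 1.076400
  k2 = f(0.160000, -2.167776) = 1.156495
  y ← -2.340000 + 0.32·1.156495 = -1.969922
y(0.32) ≈ -1.9699

-1.9699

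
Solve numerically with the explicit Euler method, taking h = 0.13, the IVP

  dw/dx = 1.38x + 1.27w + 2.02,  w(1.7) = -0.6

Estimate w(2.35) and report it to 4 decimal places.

2.9297

Euler: w_{n+1} = w_n + h·f(x_n, w_n).
x=1.700000, w=-0.600000: f=3.604000 → w ← -0.600000 + 0.13·3.604000 = -0.131480
x=1.830000, w=-0.131480: f=4.378420 → w ← -0.131480 + 0.13·4.378420 = 0.437715
x=1.960000, w=0.437715: f=5.280698 → w ← 0.437715 + 0.13·5.280698 = 1.124205
x=2.090000, w=1.124205: f=6.331941 → w ← 1.124205 + 0.13·6.331941 = 1.947358
x=2.220000, w=1.947358: f=7.556744 → w ← 1.947358 + 0.13·7.556744 = 2.929734
w(2.35) ≈ 2.9297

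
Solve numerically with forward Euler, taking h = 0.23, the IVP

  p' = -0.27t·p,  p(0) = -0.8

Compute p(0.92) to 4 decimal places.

-0.7332

Euler: p_{n+1} = p_n + h·f(t_n, p_n).
t=0.000000, p=-0.800000: f=0.000000 → p ← -0.800000 + 0.23·0.000000 = -0.800000
t=0.230000, p=-0.800000: f=0.049680 → p ← -0.800000 + 0.23·0.049680 = -0.788574
t=0.460000, p=-0.788574: f=0.097941 → p ← -0.788574 + 0.23·0.097941 = -0.766047
t=0.690000, p=-0.766047: f=0.142715 → p ← -0.766047 + 0.23·0.142715 = -0.733223
p(0.92) ≈ -0.7332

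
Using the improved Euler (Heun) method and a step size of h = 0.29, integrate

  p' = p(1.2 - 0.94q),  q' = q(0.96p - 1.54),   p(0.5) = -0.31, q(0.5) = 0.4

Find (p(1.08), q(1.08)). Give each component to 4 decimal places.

-0.5437, 0.1427

Heun on (p,q): k1 = f(s_n, state_n); k2 = f(s_n + h, state_n + h·k1); state_{n+1} = state_n + (h/2)·(k1 + k2).
0.500000: (-0.310000, 0.400000)
  k1 = (-0.255440, -0.735040)
  predictor → (-0.384078, 0.186838)
  k2 = (-0.393438, -0.356621)
  → (-0.404087, 0.241709)
0.790000: (-0.404087, 0.241709)
  k1 = (-0.393094, -0.465997)
  predictor → (-0.518084, 0.106570)
  k2 = (-0.569802, -0.217122)
  → (-0.543707, 0.142657)
(p(1.08), q(1.08)) ≈ (-0.5437, 0.1427)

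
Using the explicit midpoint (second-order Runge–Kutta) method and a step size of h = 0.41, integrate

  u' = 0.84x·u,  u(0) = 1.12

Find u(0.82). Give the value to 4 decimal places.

Midpoint: k1 = f(x_n, u_n); k2 = f(x_n + h/2, u_n + (h/2)·k1); u_{n+1} = u_n + h·k2.
x=0.000000, u=1.120000:
  k1 = f(0.000000, 1.120000) = 0.000000
  k2 = f(0.205000, 1.120000) = 0.192864
  u ← 1.120000 + 0.41·0.192864 = 1.199074
x=0.410000, u=1.199074:
  k1 = f(0.410000, 1.199074) = 0.412961
  k2 = f(0.615000, 1.283731) = 0.663176
  u ← 1.199074 + 0.41·0.663176 = 1.470976
u(0.82) ≈ 1.4710

1.4710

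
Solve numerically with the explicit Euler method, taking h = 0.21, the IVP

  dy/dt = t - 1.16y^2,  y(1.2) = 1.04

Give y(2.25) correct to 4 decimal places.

Euler: y_{n+1} = y_n + h·f(t_n, y_n).
t=1.200000, y=1.040000: f=-0.054656 → y ← 1.040000 + 0.21·(-0.054656) = 1.028522
t=1.410000, y=1.028522: f=0.182885 → y ← 1.028522 + 0.21·0.182885 = 1.066928
t=1.620000, y=1.066928: f=0.299531 → y ← 1.066928 + 0.21·0.299531 = 1.129830
t=1.830000, y=1.129830: f=0.349243 → y ← 1.129830 + 0.21·0.349243 = 1.203171
t=2.040000, y=1.203171: f=0.360762 → y ← 1.203171 + 0.21·0.360762 = 1.278930
y(2.25) ≈ 1.2789

1.2789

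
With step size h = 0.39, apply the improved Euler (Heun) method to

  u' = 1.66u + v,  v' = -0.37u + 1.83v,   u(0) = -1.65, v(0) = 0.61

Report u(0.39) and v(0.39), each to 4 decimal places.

Heun on (u,v): k1 = f(s_n, state_n); k2 = f(s_n + h, state_n + h·k1); state_{n+1} = state_n + (h/2)·(k1 + k2).
0.000000: (-1.650000, 0.610000)
  k1 = (-2.129000, 1.726800)
  predictor → (-2.480310, 1.283452)
  k2 = (-2.833863, 3.266432)
  → (-2.617758, 1.583680)
(u(0.39), v(0.39)) ≈ (-2.6178, 1.5837)

-2.6178, 1.5837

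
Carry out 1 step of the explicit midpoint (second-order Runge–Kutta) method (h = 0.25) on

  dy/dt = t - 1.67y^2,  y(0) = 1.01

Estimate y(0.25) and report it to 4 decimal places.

0.7760

Midpoint: k1 = f(t_n, y_n); k2 = f(t_n + h/2, y_n + (h/2)·k1); y_{n+1} = y_n + h·k2.
t=0.000000, y=1.010000:
  k1 = f(0.000000, 1.010000) = -1.703567
  k2 = f(0.125000, 0.797054) = -0.935943
  y ← 1.010000 + 0.25·(-0.935943) = 0.776014
y(0.25) ≈ 0.7760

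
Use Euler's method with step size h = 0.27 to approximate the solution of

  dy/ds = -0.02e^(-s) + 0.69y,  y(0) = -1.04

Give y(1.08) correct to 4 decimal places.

-2.0807

Euler: y_{n+1} = y_n + h·f(s_n, y_n).
s=0.000000, y=-1.040000: f=-0.737600 → y ← -1.040000 + 0.27·(-0.737600) = -1.239152
s=0.270000, y=-1.239152: f=-0.870282 → y ← -1.239152 + 0.27·(-0.870282) = -1.474128
s=0.540000, y=-1.474128: f=-1.028803 → y ← -1.474128 + 0.27·(-1.028803) = -1.751905
s=0.810000, y=-1.751905: f=-1.217712 → y ← -1.751905 + 0.27·(-1.217712) = -2.080687
y(1.08) ≈ -2.0807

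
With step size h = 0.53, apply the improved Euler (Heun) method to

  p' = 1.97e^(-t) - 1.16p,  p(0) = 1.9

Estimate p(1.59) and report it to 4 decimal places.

Heun: k1 = f(t_n, p_n); k2 = f(t_n + h, p_n + h·k1); p_{n+1} = p_n + (h/2)·(k1 + k2).
t=0.000000, p=1.900000:
  k1 = f(0.000000, 1.900000) = -0.234000
  k2 = f(0.530000, 1.775980) = -0.900585
  p ← 1.900000 + (0.53/2)·(-0.234000 + (-0.900585)) = 1.599335
t=0.530000, p=1.599335:
  k1 = f(0.530000, 1.599335) = -0.695677
  k2 = f(1.060000, 1.230626) = -0.745009
  p ← 1.599335 + (0.53/2)·(-0.695677 + (-0.745009)) = 1.217553
t=1.060000, p=1.217553:
  k1 = f(1.060000, 1.217553) = -0.729844
  k2 = f(1.590000, 0.830736) = -0.561920
  p ← 1.217553 + (0.53/2)·(-0.729844 + (-0.561920)) = 0.875236
p(1.59) ≈ 0.8752

0.8752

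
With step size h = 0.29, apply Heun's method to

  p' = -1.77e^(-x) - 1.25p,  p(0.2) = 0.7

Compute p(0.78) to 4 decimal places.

-0.0765

Heun: k1 = f(x_n, p_n); k2 = f(x_n + h, p_n + h·k1); p_{n+1} = p_n + (h/2)·(k1 + k2).
x=0.200000, p=0.700000:
  k1 = f(0.200000, 0.700000) = -2.324153
  k2 = f(0.490000, 0.025996) = -1.116843
  p ← 0.700000 + (0.29/2)·(-2.324153 + (-1.116843)) = 0.201056
x=0.490000, p=0.201056:
  k1 = f(0.490000, 0.201056) = -1.335668
  k2 = f(0.780000, -0.186288) = -0.578518
  p ← 0.201056 + (0.29/2)·(-1.335668 + (-0.578518)) = -0.076502
p(0.78) ≈ -0.0765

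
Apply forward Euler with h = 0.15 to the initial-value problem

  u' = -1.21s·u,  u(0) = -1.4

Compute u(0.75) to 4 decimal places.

-1.0538

Euler: u_{n+1} = u_n + h·f(s_n, u_n).
s=0.000000, u=-1.400000: f=0.000000 → u ← -1.400000 + 0.15·0.000000 = -1.400000
s=0.150000, u=-1.400000: f=0.254100 → u ← -1.400000 + 0.15·0.254100 = -1.361885
s=0.300000, u=-1.361885: f=0.494364 → u ← -1.361885 + 0.15·0.494364 = -1.287730
s=0.450000, u=-1.287730: f=0.701169 → u ← -1.287730 + 0.15·0.701169 = -1.182555
s=0.600000, u=-1.182555: f=0.858535 → u ← -1.182555 + 0.15·0.858535 = -1.053775
u(0.75) ≈ -1.0538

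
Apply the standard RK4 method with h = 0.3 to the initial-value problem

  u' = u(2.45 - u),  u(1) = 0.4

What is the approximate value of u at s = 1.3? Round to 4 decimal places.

RK4: k1 = f(s_n, u_n); k2 = f(s_n + h/2, u_n + (h/2)·k1); k3 = f(s_n + h/2, u_n + (h/2)·k2); k4 = f(s_n + h, u_n + h·k3); u_{n+1} = u_n + (h/6)·(k1 + 2k2 + 2k3 + k4).
s=1.000000, u=0.400000:
  k1 = f(1.000000, 0.400000) = 0.820000
  k2 = f(1.150000, 0.523000) = 1.007821
  k3 = f(1.150000, 0.551173) = 1.046582
  k4 = f(1.300000, 0.713975) = 1.239478
  u ← 0.400000 + (0.3/6)·(k1 + 2k2 + 2k3 + k4) = 0.708414
u(1.3) ≈ 0.7084

0.7084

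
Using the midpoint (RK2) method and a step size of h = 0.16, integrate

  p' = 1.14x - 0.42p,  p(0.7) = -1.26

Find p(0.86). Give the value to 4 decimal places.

-1.0402

Midpoint: k1 = f(x_n, p_n); k2 = f(x_n + h/2, p_n + (h/2)·k1); p_{n+1} = p_n + h·k2.
x=0.700000, p=-1.260000:
  k1 = f(0.700000, -1.260000) = 1.327200
  k2 = f(0.780000, -1.153824) = 1.373806
  p ← -1.260000 + 0.16·1.373806 = -1.040191
p(0.86) ≈ -1.0402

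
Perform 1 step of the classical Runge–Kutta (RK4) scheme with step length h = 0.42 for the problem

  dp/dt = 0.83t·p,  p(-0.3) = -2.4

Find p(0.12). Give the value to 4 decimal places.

RK4: k1 = f(t_n, p_n); k2 = f(t_n + h/2, p_n + (h/2)·k1); k3 = f(t_n + h/2, p_n + (h/2)·k2); k4 = f(t_n + h, p_n + h·k3); p_{n+1} = p_n + (h/6)·(k1 + 2k2 + 2k3 + k4).
t=-0.300000, p=-2.400000:
  k1 = f(-0.300000, -2.400000) = 0.597600
  k2 = f(-0.090000, -2.274504) = 0.169905
  k3 = f(-0.090000, -2.364320) = 0.176615
  k4 = f(0.120000, -2.325822) = -0.231652
  p ← -2.400000 + (0.42/6)·(k1 + 2k2 + 2k3 + k4) = -2.325871
p(0.12) ≈ -2.3259

-2.3259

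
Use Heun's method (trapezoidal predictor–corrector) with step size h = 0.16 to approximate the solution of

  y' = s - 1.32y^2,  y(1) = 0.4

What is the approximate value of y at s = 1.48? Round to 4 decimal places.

0.7669

Heun: k1 = f(s_n, y_n); k2 = f(s_n + h, y_n + h·k1); y_{n+1} = y_n + (h/2)·(k1 + k2).
s=1.000000, y=0.400000:
  k1 = f(1.000000, 0.400000) = 0.788800
  k2 = f(1.160000, 0.526208) = 0.794499
  y ← 0.400000 + (0.16/2)·(0.788800 + 0.794499) = 0.526664
s=1.160000, y=0.526664:
  k1 = f(1.160000, 0.526664) = 0.793865
  k2 = f(1.320000, 0.653682) = 0.755963
  y ← 0.526664 + (0.16/2)·(0.793865 + 0.755963) = 0.650650
s=1.320000, y=0.650650:
  k1 = f(1.320000, 0.650650) = 0.761184
  k2 = f(1.480000, 0.772440) = 0.692405
  y ← 0.650650 + (0.16/2)·(0.761184 + 0.692405) = 0.766937
y(1.48) ≈ 0.7669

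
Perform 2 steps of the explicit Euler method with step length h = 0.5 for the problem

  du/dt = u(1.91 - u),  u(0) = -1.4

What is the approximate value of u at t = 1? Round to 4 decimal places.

Euler: u_{n+1} = u_n + h·f(t_n, u_n).
t=0.000000, u=-1.400000: f=-4.634000 → u ← -1.400000 + 0.5·(-4.634000) = -3.717000
t=0.500000, u=-3.717000: f=-20.915559 → u ← -3.717000 + 0.5·(-20.915559) = -14.174779
u(1) ≈ -14.1748

-14.1748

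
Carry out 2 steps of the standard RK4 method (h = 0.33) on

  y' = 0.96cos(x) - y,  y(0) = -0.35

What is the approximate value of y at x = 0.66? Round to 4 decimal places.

0.2444

RK4: k1 = f(x_n, y_n); k2 = f(x_n + h/2, y_n + (h/2)·k1); k3 = f(x_n + h/2, y_n + (h/2)·k2); k4 = f(x_n + h, y_n + h·k3); y_{n+1} = y_n + (h/6)·(k1 + 2k2 + 2k3 + k4).
x=0.000000, y=-0.350000:
  k1 = f(0.000000, -0.350000) = 1.310000
  k2 = f(0.165000, -0.133850) = 1.080812
  k3 = f(0.165000, -0.171666) = 1.118628
  k4 = f(0.330000, 0.019147) = 0.889054
  y ← -0.350000 + (0.33/6)·(k1 + 2k2 + 2k3 + k4) = 0.012886
x=0.330000, y=0.012886:
  k1 = f(0.330000, 0.012886) = 0.895314
  k2 = f(0.495000, 0.160613) = 0.684157
  k3 = f(0.495000, 0.125772) = 0.718998
  k4 = f(0.660000, 0.250156) = 0.508237
  y ← 0.012886 + (0.33/6)·(k1 + 2k2 + 2k3 + k4) = 0.244429
y(0.66) ≈ 0.2444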